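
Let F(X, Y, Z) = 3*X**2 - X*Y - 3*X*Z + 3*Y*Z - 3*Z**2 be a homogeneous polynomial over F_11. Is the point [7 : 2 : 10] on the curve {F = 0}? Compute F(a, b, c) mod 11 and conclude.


F(7,2,10) ≡ 2 (mod 11); P is NOT on the curve.

Evaluate F(7, 2, 10) term-by-term (mod 11).
  3*X**2 ↦ 3·49·1·1 = 147
  -X*Y ↦ -1·7·2·1 = -14
  -3*X*Z ↦ -3·7·1·10 = -210
  3*Y*Z ↦ 3·1·2·10 = 60
  -3*Z**2 ↦ -3·1·1·100 = -300
Sum: F(7, 2, 10) = (147) + (-14) + (-210) + (60) + (-300) = -317.
Reducing mod 11: -317 ≡ 2 (mod 11).
Since F(a, b, c) ≡ 2 ≠ 0 (mod 11), P does NOT lie on the curve.


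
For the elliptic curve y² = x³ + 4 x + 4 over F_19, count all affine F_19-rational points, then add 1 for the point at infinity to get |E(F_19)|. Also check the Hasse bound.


Affine points = {(0, 2), (0, 17), (1, 3), (1, 16), (2, 1), (2, 18), (3, 9), (3, 10), (5, 4), (5, 15), (6, 4), (6, 15), (8, 4), (8, 15), (9, 3), (9, 16), (11, 7), (11, 12), (13, 7), (13, 12), (14, 7), (14, 12), (15, 0), (17, 8), (17, 11)}; affine count = 25; |E(F_19)| = 26.

Discriminant check: Δ ∝ 4a³ + 27b² = 4·4³ + 27·4² = 4·64 + 27·16 ≡ 4 (mod 19). Nonzero ⇒ E is nonsingular.
For each x ∈ F_19, compute rhs = x³ + 4·x + 4 mod 19, then count y ∈ F_19 with y² ≡ rhs.
  x = 0: rhs = 4, matching y values: 2, 17 (2 points).
  x = 1: rhs = 9, matching y values: 3, 16 (2 points).
  x = 2: rhs = 1, matching y values: 1, 18 (2 points).
  x = 3: rhs = 5, matching y values: 9, 10 (2 points).
  x = 4: rhs = 8, matching y values: none (0 points).
  x = 5: rhs = 16, matching y values: 4, 15 (2 points).
  x = 6: rhs = 16, matching y values: 4, 15 (2 points).
  x = 7: rhs = 14, matching y values: none (0 points).
  x = 8: rhs = 16, matching y values: 4, 15 (2 points).
  x = 9: rhs = 9, matching y values: 3, 16 (2 points).
  x = 10: rhs = 18, matching y values: none (0 points).
  x = 11: rhs = 11, matching y values: 7, 12 (2 points).
  x = 12: rhs = 13, matching y values: none (0 points).
  x = 13: rhs = 11, matching y values: 7, 12 (2 points).
  x = 14: rhs = 11, matching y values: 7, 12 (2 points).
  x = 15: rhs = 0, matching y values: 0 (1 points).
  x = 16: rhs = 3, matching y values: none (0 points).
  x = 17: rhs = 7, matching y values: 8, 11 (2 points).
  x = 18: rhs = 18, matching y values: none (0 points).
Total affine count: 25.
Full point count |E(F_19)| = 25 + 1 = 26.
Hasse bound: |26 − (19+1)| = |6| = 6 ≤ 2√19 ≈ 8.7178 ✓.


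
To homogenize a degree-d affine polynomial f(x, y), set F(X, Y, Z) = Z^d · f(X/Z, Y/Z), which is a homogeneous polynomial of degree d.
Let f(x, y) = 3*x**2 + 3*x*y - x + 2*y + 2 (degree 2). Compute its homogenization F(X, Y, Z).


F(X, Y, Z) = 3*X**2 + 3*X*Y - X*Z + 2*Y*Z + 2*Z**2

deg(f) = 2.
Substitute x = X/Z, y = Y/Z into f, then multiply by Z^2.
  monomial 3·x^2·y^0 ↦ 3·X^2·Y^0·Z^0.
  monomial 3·x^1·y^1 ↦ 3·X^1·Y^1·Z^0.
  monomial -1·x^1·y^0 ↦ -1·X^1·Y^0·Z^1.
  monomial 2·x^0·y^1 ↦ 2·X^0·Y^1·Z^1.
  monomial 2·x^0·y^0 ↦ 2·X^0·Y^0·Z^2.
Collecting: F(X, Y, Z) = 3*X**2 + 3*X*Y - X*Z + 2*Y*Z + 2*Z**2.


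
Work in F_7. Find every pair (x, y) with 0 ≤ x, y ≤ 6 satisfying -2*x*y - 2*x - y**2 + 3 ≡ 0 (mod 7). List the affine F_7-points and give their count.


Affine F_7-points: {(1, 2), (1, 3), (4, 1), (4, 5), (5, 0), (5, 4)}; count = 6.

For each of the 49 pairs (x, y) ∈ F_7², evaluate f(x, y) mod 7. Record the zeros.
  x = 0: [0↦3, 1↦2, 2↦6, 3↦1, 4↦1, 5↦6, 6↦2]  zeros at y ∈ ∅
  x = 1: [0↦1, 1↦5, 2↦0, 3↦0, 4↦5, 5↦1, 6↦2]  zeros at y ∈ {2, 3}
  x = 2: [0↦6, 1↦1, 2↦1, 3↦6, 4↦2, 5↦3, 6↦2]  zeros at y ∈ ∅
  x = 3: [0↦4, 1↦4, 2↦2, 3↦5, 4↦6, 5↦5, 6↦2]  zeros at y ∈ ∅
  x = 4: [0↦2, 1↦0, 2↦3, 3↦4, 4↦3, 5↦0, 6↦2]  zeros at y ∈ {1, 5}
  x = 5: [0↦0, 1↦3, 2↦4, 3↦3, 4↦0, 5↦2, 6↦2]  zeros at y ∈ {0, 4}
  x = 6: [0↦5, 1↦6, 2↦5, 3↦2, 4↦4, 5↦4, 6↦2]  zeros at y ∈ ∅
Collecting zeros: affine points = {(1, 2), (1, 3), (4, 1), (4, 5), (5, 0), (5, 4)}.
Total count |C(F_7)_aff| = 6.


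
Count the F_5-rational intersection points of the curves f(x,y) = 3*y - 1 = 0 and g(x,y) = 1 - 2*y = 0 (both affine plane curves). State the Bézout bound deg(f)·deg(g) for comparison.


Common zeros: ∅; count = 0; Bézout bound = 1.

deg(f) = 1, deg(g) = 1, so Bézout bound = 1.
Scan x ∈ F_5. For each x, list the y ∈ F_5 with f(x, y) ≡ 0 and those with g(x, y) ≡ 0 (mod 5); the common zeros in that column are the intersection.
  x = 0: f ≡ 0 at y ∈ {2}; g ≡ 0 at y ∈ {3}; common: ∅.
  x = 1: f ≡ 0 at y ∈ {2}; g ≡ 0 at y ∈ {3}; common: ∅.
  x = 2: f ≡ 0 at y ∈ {2}; g ≡ 0 at y ∈ {3}; common: ∅.
  x = 3: f ≡ 0 at y ∈ {2}; g ≡ 0 at y ∈ {3}; common: ∅.
  x = 4: f ≡ 0 at y ∈ {2}; g ≡ 0 at y ∈ {3}; common: ∅.
Collecting: common zeros = ∅, so the count is 0.
Comparison with the Bézout bound: 0 ≤ 1 = deg(f)·deg(g), as expected for curves with no common component (the affine F_5-count falls short of the bound because intersections may lie at infinity, over extension fields, or carry multiplicity).


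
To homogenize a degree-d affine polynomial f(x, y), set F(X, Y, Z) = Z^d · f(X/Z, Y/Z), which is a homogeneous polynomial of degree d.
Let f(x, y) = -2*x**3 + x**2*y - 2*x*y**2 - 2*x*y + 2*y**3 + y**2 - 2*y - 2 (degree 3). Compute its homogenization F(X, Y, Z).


F(X, Y, Z) = -2*X**3 + X**2*Y - 2*X*Y**2 - 2*X*Y*Z + 2*Y**3 + Y**2*Z - 2*Y*Z**2 - 2*Z**3

deg(f) = 3.
Substitute x = X/Z, y = Y/Z into f, then multiply by Z^3.
  monomial -2·x^3·y^0 ↦ -2·X^3·Y^0·Z^0.
  monomial 1·x^2·y^1 ↦ 1·X^2·Y^1·Z^0.
  monomial -2·x^1·y^2 ↦ -2·X^1·Y^2·Z^0.
  monomial -2·x^1·y^1 ↦ -2·X^1·Y^1·Z^1.
  monomial 2·x^0·y^3 ↦ 2·X^0·Y^3·Z^0.
  monomial 1·x^0·y^2 ↦ 1·X^0·Y^2·Z^1.
  monomial -2·x^0·y^1 ↦ -2·X^0·Y^1·Z^2.
  monomial -2·x^0·y^0 ↦ -2·X^0·Y^0·Z^3.
Collecting: F(X, Y, Z) = -2*X**3 + X**2*Y - 2*X*Y**2 - 2*X*Y*Z + 2*Y**3 + Y**2*Z - 2*Y*Z**2 - 2*Z**3.


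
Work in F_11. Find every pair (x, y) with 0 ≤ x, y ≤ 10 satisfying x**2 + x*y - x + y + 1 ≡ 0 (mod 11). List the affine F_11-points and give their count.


Affine F_11-points: {(0, 10), (1, 5), (2, 10), (3, 1), (4, 4), (5, 2), (6, 5), (7, 7), (8, 1), (9, 7)}; count = 10.

For each of the 121 pairs (x, y) ∈ F_11², evaluate f(x, y) mod 11. Record the zeros.
  x = 0: [0↦1, 1↦2, 2↦3, 3↦4, 4↦5, 5↦6, 6↦7, 7↦8, 8↦9, 9↦10, 10↦0]  zeros at y ∈ {10}
  x = 1: [0↦1, 1↦3, 2↦5, 3↦7, 4↦9, 5↦0, 6↦2, 7↦4, 8↦6, 9↦8, 10↦10]  zeros at y ∈ {5}
  x = 2: [0↦3, 1↦6, 2↦9, 3↦1, 4↦4, 5↦7, 6↦10, 7↦2, 8↦5, 9↦8, 10↦0]  zeros at y ∈ {10}
  x = 3: [0↦7, 1↦0, 2↦4, 3↦8, 4↦1, 5↦5, 6↦9, 7↦2, 8↦6, 9↦10, 10↦3]  zeros at y ∈ {1}
  x = 4: [0↦2, 1↦7, 2↦1, 3↦6, 4↦0, 5↦5, 6↦10, 7↦4, 8↦9, 9↦3, 10↦8]  zeros at y ∈ {4}
  x = 5: [0↦10, 1↦5, 2↦0, 3↦6, 4↦1, 5↦7, 6↦2, 7↦8, 8↦3, 9↦9, 10↦4]  zeros at y ∈ {2}
  x = 6: [0↦9, 1↦5, 2↦1, 3↦8, 4↦4, 5↦0, 6↦7, 7↦3, 8↦10, 9↦6, 10↦2]  zeros at y ∈ {5}
  x = 7: [0↦10, 1↦7, 2↦4, 3↦1, 4↦9, 5↦6, 6↦3, 7↦0, 8↦8, 9↦5, 10↦2]  zeros at y ∈ {7}
  x = 8: [0↦2, 1↦0, 2↦9, 3↦7, 4↦5, 5↦3, 6↦1, 7↦10, 8↦8, 9↦6, 10↦4]  zeros at y ∈ {1}
  x = 9: [0↦7, 1↦6, 2↦5, 3↦4, 4↦3, 5↦2, 6↦1, 7↦0, 8↦10, 9↦9, 10↦8]  zeros at y ∈ {7}
  x = 10: [0↦3, 1↦3, 2↦3, 3↦3, 4↦3, 5↦3, 6↦3, 7↦3, 8↦3, 9↦3, 10↦3]  zeros at y ∈ ∅
Collecting zeros: affine points = {(0, 10), (1, 5), (2, 10), (3, 1), (4, 4), (5, 2), (6, 5), (7, 7), (8, 1), (9, 7)}.
Total count |C(F_11)_aff| = 10.


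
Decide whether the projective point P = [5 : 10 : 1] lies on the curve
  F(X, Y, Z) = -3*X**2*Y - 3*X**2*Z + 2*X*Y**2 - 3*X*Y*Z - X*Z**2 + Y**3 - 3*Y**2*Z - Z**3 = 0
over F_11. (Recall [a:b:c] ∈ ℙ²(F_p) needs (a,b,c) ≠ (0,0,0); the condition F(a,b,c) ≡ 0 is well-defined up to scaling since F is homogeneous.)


F(5,10,1) ≡ 4 (mod 11); P is NOT on the curve.

Evaluate F(5, 10, 1) term-by-term (mod 11).
  -3*X**2*Y ↦ -3·25·10·1 = -750
  -3*X**2*Z ↦ -3·25·1·1 = -75
  2*X*Y**2 ↦ 2·5·100·1 = 1000
  -3*X*Y*Z ↦ -3·5·10·1 = -150
  -X*Z**2 ↦ -1·5·1·1 = -5
  Y**3 ↦ 1·1·1000·1 = 1000
  -3*Y**2*Z ↦ -3·1·100·1 = -300
  -Z**3 ↦ -1·1·1·1 = -1
Sum: F(5, 10, 1) = (-750) + (-75) + (1000) + (-150) + (-5) + (1000) + (-300) + (-1) = 719.
Reducing mod 11: 719 ≡ 4 (mod 11).
Since F(a, b, c) ≡ 4 ≠ 0 (mod 11), P does NOT lie on the curve.


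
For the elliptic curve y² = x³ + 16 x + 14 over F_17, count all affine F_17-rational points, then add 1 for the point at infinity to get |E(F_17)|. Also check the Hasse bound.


Affine points = {(3, 2), (3, 15), (5, 7), (5, 10), (8, 5), (8, 12), (10, 1), (10, 16), (11, 5), (11, 12), (12, 8), (12, 9), (15, 5), (15, 12)}; affine count = 14; |E(F_17)| = 15.

Discriminant check: Δ ∝ 4a³ + 27b² = 4·16³ + 27·14² = 4·4096 + 27·196 ≡ 1 (mod 17). Nonzero ⇒ E is nonsingular.
For each x ∈ F_17, compute rhs = x³ + 16·x + 14 mod 17, then count y ∈ F_17 with y² ≡ rhs.
  x = 0: rhs = 14, matching y values: none (0 points).
  x = 1: rhs = 14, matching y values: none (0 points).
  x = 2: rhs = 3, matching y values: none (0 points).
  x = 3: rhs = 4, matching y values: 2, 15 (2 points).
  x = 4: rhs = 6, matching y values: none (0 points).
  x = 5: rhs = 15, matching y values: 7, 10 (2 points).
  x = 6: rhs = 3, matching y values: none (0 points).
  x = 7: rhs = 10, matching y values: none (0 points).
  x = 8: rhs = 8, matching y values: 5, 12 (2 points).
  x = 9: rhs = 3, matching y values: none (0 points).
  x = 10: rhs = 1, matching y values: 1, 16 (2 points).
  x = 11: rhs = 8, matching y values: 5, 12 (2 points).
  x = 12: rhs = 13, matching y values: 8, 9 (2 points).
  x = 13: rhs = 5, matching y values: none (0 points).
  x = 14: rhs = 7, matching y values: none (0 points).
  x = 15: rhs = 8, matching y values: 5, 12 (2 points).
  x = 16: rhs = 14, matching y values: none (0 points).
Total affine count: 14.
Full point count |E(F_17)| = 14 + 1 = 15.
Hasse bound: |15 − (17+1)| = |-3| = 3 ≤ 2√17 ≈ 8.2462 ✓.


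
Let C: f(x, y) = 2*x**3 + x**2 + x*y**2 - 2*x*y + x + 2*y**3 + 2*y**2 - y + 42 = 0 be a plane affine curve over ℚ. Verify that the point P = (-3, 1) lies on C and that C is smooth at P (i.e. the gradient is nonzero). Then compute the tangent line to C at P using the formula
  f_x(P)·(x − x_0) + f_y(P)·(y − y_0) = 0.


Tangent line at P: 48*x + 9*y + 135 = 0.

Step 1: f(-3, 1) = 0, so P lies on C.
Step 2: partial derivatives
  f_x(x, y) = 6*x**2 + 2*x + y**2 - 2*y + 1, f_y(x, y) = 2*x*y - 2*x + 6*y**2 + 4*y - 1.
  f_x(P) = 48, f_y(P) = 9 (gradient nonzero, so P is smooth).
Step 3: tangent line at P: 48·(x − -3) + 9·(y − 1) = 0.
Expanding: 48*x + 9*y + 135 = 0.


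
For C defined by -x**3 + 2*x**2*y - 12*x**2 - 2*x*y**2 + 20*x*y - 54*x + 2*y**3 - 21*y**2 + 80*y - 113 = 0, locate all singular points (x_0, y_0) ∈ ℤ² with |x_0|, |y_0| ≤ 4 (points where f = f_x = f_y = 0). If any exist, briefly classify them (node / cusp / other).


Singular points: {(-2, 3)}; classification: cusp.

Compute partial derivatives:
  f_x = -3*x**2 + 4*x*y - 24*x - 2*y**2 + 20*y - 54.
  f_y = 2*x**2 - 4*x*y + 20*x + 6*y**2 - 42*y + 80.
Scan x_0 ∈ {−4, ..., 4}. For each x_0, f_y(x_0, y) is a polynomial in y; find its integer roots y ∈ {−4, ..., 4}, then test f_x and f at those candidates.
  x = -4: f_y(-4, y) = 6*y**2 - 26*y + 32; no integer root y with |y| ≤ 4.
  x = -3: f_y(-3, y) = 6*y**2 - 30*y + 38; no integer root y with |y| ≤ 4.
  x = -2: f_y(-2, y) = 6*y**2 - 34*y + 48; vanishes at y ∈ {3}. (-2, 3): f_x = 0, f = 0 — SINGULAR.
  x = -1: f_y(-1, y) = 6*y**2 - 38*y + 62; no integer root y with |y| ≤ 4.
  x = 0: f_y(0, y) = 6*y**2 - 42*y + 80; no integer root y with |y| ≤ 4.
  x = 1: f_y(1, y) = 6*y**2 - 46*y + 102; no integer root y with |y| ≤ 4.
  x = 2: f_y(2, y) = 6*y**2 - 50*y + 128; no integer root y with |y| ≤ 4.
  x = 3: f_y(3, y) = 6*y**2 - 54*y + 158; no integer root y with |y| ≤ 4.
  x = 4: f_y(4, y) = 6*y**2 - 58*y + 192; no integer root y with |y| ≤ 4.
Only singular point on the grid: (-2, 3).
Classify: substitute x = -2 + u, y = 3 + v and expand: f = -u**3 + 2*u**2*v - 2*u*v**2 + 2*v**3 + v**2.
No constant or linear terms (consistent with a singular point). Quadratic part: v**2. Cubic part: -u**3 + 2*u**2*v - 2*u*v**2 + 2*v**3.
The quadratic part v**2 is a perfect square, so there is a single (double) tangent line v = 0, i.e. y = 3. Restricting the cubic part to that line (v = 0) leaves -u**3 ≠ 0, so f is not divisible by v and the branch is v² ≈ u**3 to lowest order — this is a cusp.
Classification: cusp.


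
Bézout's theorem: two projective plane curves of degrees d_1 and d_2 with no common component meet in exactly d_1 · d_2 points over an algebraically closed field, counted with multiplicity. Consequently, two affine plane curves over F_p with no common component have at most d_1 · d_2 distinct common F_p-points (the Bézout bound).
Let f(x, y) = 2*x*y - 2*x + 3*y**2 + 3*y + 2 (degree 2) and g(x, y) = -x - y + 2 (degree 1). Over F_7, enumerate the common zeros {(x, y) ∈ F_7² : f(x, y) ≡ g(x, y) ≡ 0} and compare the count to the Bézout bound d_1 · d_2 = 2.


Common zeros: ∅; count = 0; Bézout bound = 2.

deg(f) = 2, deg(g) = 1, so Bézout bound = 2.
Scan x ∈ F_7. For each x, list the y ∈ F_7 with f(x, y) ≡ 0 and those with g(x, y) ≡ 0 (mod 7); the common zeros in that column are the intersection.
  x = 0: f ≡ 0 at y ∈ ∅; g ≡ 0 at y ∈ {2}; common: ∅.
  x = 1: f ≡ 0 at y ∈ {0, 3}; g ≡ 0 at y ∈ {1}; common: ∅.
  x = 2: f ≡ 0 at y ∈ ∅; g ≡ 0 at y ∈ {0}; common: ∅.
  x = 3: f ≡ 0 at y ∈ ∅; g ≡ 0 at y ∈ {6}; common: ∅.
  x = 4: f ≡ 0 at y ∈ {2, 6}; g ≡ 0 at y ∈ {5}; common: ∅.
  x = 5: f ≡ 0 at y ∈ ∅; g ≡ 0 at y ∈ {4}; common: ∅.
  x = 6: f ≡ 0 at y ∈ {4, 5}; g ≡ 0 at y ∈ {3}; common: ∅.
Collecting: common zeros = ∅, so the count is 0.
Comparison with the Bézout bound: 0 ≤ 2 = deg(f)·deg(g), as expected for curves with no common component (the affine F_7-count falls short of the bound because intersections may lie at infinity, over extension fields, or carry multiplicity).


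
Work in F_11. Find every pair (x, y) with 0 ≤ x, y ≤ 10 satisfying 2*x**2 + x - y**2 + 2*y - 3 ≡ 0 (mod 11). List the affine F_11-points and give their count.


Affine F_11-points: {(0, 4), (0, 9), (1, 0), (1, 2), (4, 0), (4, 2), (5, 4), (5, 9), (7, 3), (7, 10), (9, 3), (9, 10)}; count = 12.

For each of the 121 pairs (x, y) ∈ F_11², evaluate f(x, y) mod 11. Record the zeros.
  x = 0: [0↦8, 1↦9, 2↦8, 3↦5, 4↦0, 5↦4, 6↦6, 7↦6, 8↦4, 9↦0, 10↦5]  zeros at y ∈ {4, 9}
  x = 1: [0↦0, 1↦1, 2↦0, 3↦8, 4↦3, 5↦7, 6↦9, 7↦9, 8↦7, 9↦3, 10↦8]  zeros at y ∈ {0, 2}
  x = 2: [0↦7, 1↦8, 2↦7, 3↦4, 4↦10, 5↦3, 6↦5, 7↦5, 8↦3, 9↦10, 10↦4]  zeros at y ∈ ∅
  x = 3: [0↦7, 1↦8, 2↦7, 3↦4, 4↦10, 5↦3, 6↦5, 7↦5, 8↦3, 9↦10, 10↦4]  zeros at y ∈ ∅
  x = 4: [0↦0, 1↦1, 2↦0, 3↦8, 4↦3, 5↦7, 6↦9, 7↦9, 8↦7, 9↦3, 10↦8]  zeros at y ∈ {0, 2}
  x = 5: [0↦8, 1↦9, 2↦8, 3↦5, 4↦0, 5↦4, 6↦6, 7↦6, 8↦4, 9↦0, 10↦5]  zeros at y ∈ {4, 9}
  x = 6: [0↦9, 1↦10, 2↦9, 3↦6, 4↦1, 5↦5, 6↦7, 7↦7, 8↦5, 9↦1, 10↦6]  zeros at y ∈ ∅
  x = 7: [0↦3, 1↦4, 2↦3, 3↦0, 4↦6, 5↦10, 6↦1, 7↦1, 8↦10, 9↦6, 10↦0]  zeros at y ∈ {3, 10}
  x = 8: [0↦1, 1↦2, 2↦1, 3↦9, 4↦4, 5↦8, 6↦10, 7↦10, 8↦8, 9↦4, 10↦9]  zeros at y ∈ ∅
  x = 9: [0↦3, 1↦4, 2↦3, 3↦0, 4↦6, 5↦10, 6↦1, 7↦1, 8↦10, 9↦6, 10↦0]  zeros at y ∈ {3, 10}
  x = 10: [0↦9, 1↦10, 2↦9, 3↦6, 4↦1, 5↦5, 6↦7, 7↦7, 8↦5, 9↦1, 10↦6]  zeros at y ∈ ∅
Collecting zeros: affine points = {(0, 4), (0, 9), (1, 0), (1, 2), (4, 0), (4, 2), (5, 4), (5, 9), (7, 3), (7, 10), (9, 3), (9, 10)}.
Total count |C(F_11)_aff| = 12.


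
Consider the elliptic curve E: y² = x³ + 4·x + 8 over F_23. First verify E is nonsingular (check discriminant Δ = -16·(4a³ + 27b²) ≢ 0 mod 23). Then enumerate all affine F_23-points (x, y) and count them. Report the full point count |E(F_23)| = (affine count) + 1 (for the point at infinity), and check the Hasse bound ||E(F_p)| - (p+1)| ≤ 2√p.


Affine points = {(0, 10), (0, 13), (1, 6), (1, 17), (2, 1), (2, 22), (3, 1), (3, 22), (6, 8), (6, 15), (8, 0), (10, 6), (10, 17), (11, 7), (11, 16), (12, 6), (12, 17), (13, 7), (13, 16), (14, 5), (14, 18), (15, 4), (15, 19), (18, 1), (18, 22), (22, 7), (22, 16)}; affine count = 27; |E(F_23)| = 28.

Discriminant check: Δ ∝ 4a³ + 27b² = 4·4³ + 27·8² = 4·64 + 27·64 ≡ 6 (mod 23). Nonzero ⇒ E is nonsingular.
For each x ∈ F_23, compute rhs = x³ + 4·x + 8 mod 23, then count y ∈ F_23 with y² ≡ rhs.
  x = 0: rhs = 8, matching y values: 10, 13 (2 points).
  x = 1: rhs = 13, matching y values: 6, 17 (2 points).
  x = 2: rhs = 1, matching y values: 1, 22 (2 points).
  x = 3: rhs = 1, matching y values: 1, 22 (2 points).
  x = 4: rhs = 19, matching y values: none (0 points).
  x = 5: rhs = 15, matching y values: none (0 points).
  x = 6: rhs = 18, matching y values: 8, 15 (2 points).
  x = 7: rhs = 11, matching y values: none (0 points).
  x = 8: rhs = 0, matching y values: 0 (1 points).
  x = 9: rhs = 14, matching y values: none (0 points).
  x = 10: rhs = 13, matching y values: 6, 17 (2 points).
  x = 11: rhs = 3, matching y values: 7, 16 (2 points).
  x = 12: rhs = 13, matching y values: 6, 17 (2 points).
  x = 13: rhs = 3, matching y values: 7, 16 (2 points).
  x = 14: rhs = 2, matching y values: 5, 18 (2 points).
  x = 15: rhs = 16, matching y values: 4, 19 (2 points).
  x = 16: rhs = 5, matching y values: none (0 points).
  x = 17: rhs = 21, matching y values: none (0 points).
  x = 18: rhs = 1, matching y values: 1, 22 (2 points).
  x = 19: rhs = 20, matching y values: none (0 points).
  x = 20: rhs = 15, matching y values: none (0 points).
  x = 21: rhs = 15, matching y values: none (0 points).
  x = 22: rhs = 3, matching y values: 7, 16 (2 points).
Total affine count: 27.
Full point count |E(F_23)| = 27 + 1 = 28.
Hasse bound: |28 − (23+1)| = |4| = 4 ≤ 2√23 ≈ 9.5917 ✓.


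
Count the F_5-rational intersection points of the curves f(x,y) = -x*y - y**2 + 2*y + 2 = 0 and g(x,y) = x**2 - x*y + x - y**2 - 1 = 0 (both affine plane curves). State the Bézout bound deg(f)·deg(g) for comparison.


Common zeros: {(1, 2)}; count = 1; Bézout bound = 4.

deg(f) = 2, deg(g) = 2, so Bézout bound = 4.
Scan x ∈ F_5. For each x, list the y ∈ F_5 with f(x, y) ≡ 0 and those with g(x, y) ≡ 0 (mod 5); the common zeros in that column are the intersection.
  x = 0: f ≡ 0 at y ∈ ∅; g ≡ 0 at y ∈ {2, 3}; common: ∅.
  x = 1: f ≡ 0 at y ∈ {2, 4}; g ≡ 0 at y ∈ {2}; common: {2}.
  x = 2: f ≡ 0 at y ∈ ∅; g ≡ 0 at y ∈ {0, 3}; common: ∅.
  x = 3: f ≡ 0 at y ∈ {1, 3}; g ≡ 0 at y ∈ ∅; common: ∅.
  x = 4: f ≡ 0 at y ∈ ∅; g ≡ 0 at y ∈ ∅; common: ∅.
Collecting: common zeros = {(1, 2)}, so the count is 1.
Comparison with the Bézout bound: 1 ≤ 4 = deg(f)·deg(g), as expected for curves with no common component (the affine F_5-count falls short of the bound because intersections may lie at infinity, over extension fields, or carry multiplicity).


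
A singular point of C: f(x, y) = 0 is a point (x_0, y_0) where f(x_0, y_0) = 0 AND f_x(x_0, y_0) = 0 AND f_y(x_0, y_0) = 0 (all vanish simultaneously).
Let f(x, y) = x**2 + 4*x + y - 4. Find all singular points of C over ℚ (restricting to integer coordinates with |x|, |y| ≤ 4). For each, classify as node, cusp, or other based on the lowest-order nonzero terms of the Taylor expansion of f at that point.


No singular points in the scanned grid; C is smooth there.

Compute partial derivatives:
  f_x = 2*x + 4.
  f_y = 1.
f_y = 1 is a nonzero constant, so f_y never vanishes: no point (x, y) can satisfy f = f_x = f_y = 0. In particular no (x, y) ∈ {−4, ..., 4}² is singular; the curve is smooth.


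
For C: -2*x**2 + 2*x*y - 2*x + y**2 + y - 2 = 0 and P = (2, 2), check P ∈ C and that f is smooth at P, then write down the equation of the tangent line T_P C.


Tangent line at P: -6*x + 9*y - 6 = 0.

Step 1: f(2, 2) = 0, so P lies on C.
Step 2: partial derivatives
  f_x(x, y) = -4*x + 2*y - 2, f_y(x, y) = 2*x + 2*y + 1.
  f_x(P) = -6, f_y(P) = 9 (gradient nonzero, so P is smooth).
Step 3: tangent line at P: -6·(x − 2) + 9·(y − 2) = 0.
Expanding: -6*x + 9*y - 6 = 0.


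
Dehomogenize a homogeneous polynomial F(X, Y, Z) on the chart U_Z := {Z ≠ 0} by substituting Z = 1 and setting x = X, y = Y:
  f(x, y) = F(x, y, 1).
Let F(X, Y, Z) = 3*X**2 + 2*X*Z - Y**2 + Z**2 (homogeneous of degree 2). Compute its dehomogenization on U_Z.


f(x, y) = 3*x**2 + 2*x - y**2 + 1

On U_Z we set Z = 1. Each monomial c·X^i·Y^j·Z^k in F becomes c·x^i·y^j·1^k = c·x^i·y^j.
Substituting Z = 1: F(X, Y, 1) = 3*x**2 + 2*x - y**2 + 1.
Note: deg(f) ≤ deg(F) = 2; strict inequality happens when F is divisible by Z (lost terms).


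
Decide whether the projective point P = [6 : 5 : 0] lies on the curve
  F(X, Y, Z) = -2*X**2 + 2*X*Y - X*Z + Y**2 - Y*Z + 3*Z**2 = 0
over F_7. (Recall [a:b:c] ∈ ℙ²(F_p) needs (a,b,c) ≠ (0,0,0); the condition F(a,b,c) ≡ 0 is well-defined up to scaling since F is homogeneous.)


F(6,5,0) ≡ 6 (mod 7); P is NOT on the curve.

Evaluate F(6, 5, 0) term-by-term (mod 7).
  -2*X**2 ↦ -2·36·1·1 = -72
  2*X*Y ↦ 2·6·5·1 = 60
  -X*Z ↦ -1·6·1·0 = 0
  Y**2 ↦ 1·1·25·1 = 25
  -Y*Z ↦ -1·1·5·0 = 0
  3*Z**2 ↦ 3·1·1·0 = 0
Sum: F(6, 5, 0) = (-72) + (60) + (0) + (25) + (0) + (0) = 13.
Reducing mod 7: 13 ≡ 6 (mod 7).
Since F(a, b, c) ≡ 6 ≠ 0 (mod 7), P does NOT lie on the curve.


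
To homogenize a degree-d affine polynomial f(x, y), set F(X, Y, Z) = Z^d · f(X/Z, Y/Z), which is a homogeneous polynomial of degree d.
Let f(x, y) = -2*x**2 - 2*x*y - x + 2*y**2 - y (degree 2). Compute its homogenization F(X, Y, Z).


F(X, Y, Z) = -2*X**2 - 2*X*Y - X*Z + 2*Y**2 - Y*Z

deg(f) = 2.
Substitute x = X/Z, y = Y/Z into f, then multiply by Z^2.
  monomial -2·x^2·y^0 ↦ -2·X^2·Y^0·Z^0.
  monomial -2·x^1·y^1 ↦ -2·X^1·Y^1·Z^0.
  monomial -1·x^1·y^0 ↦ -1·X^1·Y^0·Z^1.
  monomial 2·x^0·y^2 ↦ 2·X^0·Y^2·Z^0.
  monomial -1·x^0·y^1 ↦ -1·X^0·Y^1·Z^1.
Collecting: F(X, Y, Z) = -2*X**2 - 2*X*Y - X*Z + 2*Y**2 - Y*Z.


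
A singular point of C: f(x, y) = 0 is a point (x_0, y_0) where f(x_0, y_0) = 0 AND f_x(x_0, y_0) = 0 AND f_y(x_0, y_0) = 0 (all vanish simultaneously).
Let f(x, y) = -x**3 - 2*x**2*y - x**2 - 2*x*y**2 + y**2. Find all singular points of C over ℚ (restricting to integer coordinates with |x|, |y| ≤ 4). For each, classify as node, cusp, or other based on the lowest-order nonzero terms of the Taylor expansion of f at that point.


Singular points: {(0, 0)}; classification: node.

Compute partial derivatives:
  f_x = -3*x**2 - 4*x*y - 2*x - 2*y**2.
  f_y = -2*x**2 - 4*x*y + 2*y.
Scan x_0 ∈ {−4, ..., 4}. For each x_0, f_y(x_0, y) is a polynomial in y; find its integer roots y ∈ {−4, ..., 4}, then test f_x and f at those candidates.
  x = -4: f_y(-4, y) = 18*y - 32; no integer root y with |y| ≤ 4.
  x = -3: f_y(-3, y) = 14*y - 18; no integer root y with |y| ≤ 4.
  x = -2: f_y(-2, y) = 10*y - 8; no integer root y with |y| ≤ 4.
  x = -1: f_y(-1, y) = 6*y - 2; no integer root y with |y| ≤ 4.
  x = 0: f_y(0, y) = 2*y; vanishes at y ∈ {0}. (0, 0): f_x = 0, f = 0 — SINGULAR.
  x = 1: f_y(1, y) = -2*y - 2; vanishes at y ∈ {-1}. (1, -1): f_x = -3 ≠ 0.
  x = 2: f_y(2, y) = -6*y - 8; no integer root y with |y| ≤ 4.
  x = 3: f_y(3, y) = -10*y - 18; no integer root y with |y| ≤ 4.
  x = 4: f_y(4, y) = -14*y - 32; no integer root y with |y| ≤ 4.
Only singular point on the grid: (0, 0).
Classify: substitute x = 0 + u, y = 0 + v and expand: f = -u**3 - 2*u**2*v - u**2 - 2*u*v**2 + v**2.
No constant or linear terms (consistent with a singular point). Quadratic part: -u**2 + v**2. Cubic part: -u**3 - 2*u**2*v - 2*u*v**2.
The quadratic part v**2 - u**2 = (v − u)(v + u) splits into two distinct linear factors, so there are two distinct tangent lines y − 0 = ±(x − 0) — this is a node (ordinary double point).
Classification: node.


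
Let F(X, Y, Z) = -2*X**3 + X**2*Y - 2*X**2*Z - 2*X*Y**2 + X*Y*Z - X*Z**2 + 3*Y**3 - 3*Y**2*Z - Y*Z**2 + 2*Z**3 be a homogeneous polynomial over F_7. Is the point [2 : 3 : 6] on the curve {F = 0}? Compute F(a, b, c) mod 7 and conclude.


F(2,3,6) ≡ 0 (mod 7); P is on the curve.

Evaluate F(2, 3, 6) term-by-term (mod 7).
  -2*X**3 ↦ -2·8·1·1 = -16
  X**2*Y ↦ 1·4·3·1 = 12
  -2*X**2*Z ↦ -2·4·1·6 = -48
  -2*X*Y**2 ↦ -2·2·9·1 = -36
  X*Y*Z ↦ 1·2·3·6 = 36
  -X*Z**2 ↦ -1·2·1·36 = -72
  3*Y**3 ↦ 3·1·27·1 = 81
  -3*Y**2*Z ↦ -3·1·9·6 = -162
  -Y*Z**2 ↦ -1·1·3·36 = -108
  2*Z**3 ↦ 2·1·1·216 = 432
Sum: F(2, 3, 6) = (-16) + (12) + (-48) + (-36) + (36) + (-72) + (81) + (-162) + (-108) + (432) = 119.
Reducing mod 7: 119 ≡ 0 (mod 7).
Since F(a, b, c) ≡ 0 (mod 7), P lies on the curve.


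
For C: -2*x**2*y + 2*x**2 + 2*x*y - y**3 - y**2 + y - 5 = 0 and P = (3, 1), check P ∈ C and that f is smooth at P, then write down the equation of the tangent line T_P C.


Tangent line at P: 2*x - 16*y + 10 = 0.

Step 1: f(3, 1) = 0, so P lies on C.
Step 2: partial derivatives
  f_x(x, y) = -4*x*y + 4*x + 2*y, f_y(x, y) = -2*x**2 + 2*x - 3*y**2 - 2*y + 1.
  f_x(P) = 2, f_y(P) = -16 (gradient nonzero, so P is smooth).
Step 3: tangent line at P: 2·(x − 3) + -16·(y − 1) = 0.
Expanding: 2*x - 16*y + 10 = 0.


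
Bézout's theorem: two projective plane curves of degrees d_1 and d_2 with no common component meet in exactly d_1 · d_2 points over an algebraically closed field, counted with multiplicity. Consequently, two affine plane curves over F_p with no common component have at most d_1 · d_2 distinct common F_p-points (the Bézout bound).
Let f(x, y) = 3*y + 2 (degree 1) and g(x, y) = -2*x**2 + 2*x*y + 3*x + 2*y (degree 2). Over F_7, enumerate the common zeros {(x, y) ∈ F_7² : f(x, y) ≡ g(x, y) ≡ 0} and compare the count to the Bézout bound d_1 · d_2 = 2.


Common zeros: ∅; count = 0; Bézout bound = 2.

deg(f) = 1, deg(g) = 2, so Bézout bound = 2.
Scan x ∈ F_7. For each x, list the y ∈ F_7 with f(x, y) ≡ 0 and those with g(x, y) ≡ 0 (mod 7); the common zeros in that column are the intersection.
  x = 0: f ≡ 0 at y ∈ {4}; g ≡ 0 at y ∈ {0}; common: ∅.
  x = 1: f ≡ 0 at y ∈ {4}; g ≡ 0 at y ∈ {5}; common: ∅.
  x = 2: f ≡ 0 at y ∈ {4}; g ≡ 0 at y ∈ {5}; common: ∅.
  x = 3: f ≡ 0 at y ∈ {4}; g ≡ 0 at y ∈ {2}; common: ∅.
  x = 4: f ≡ 0 at y ∈ {4}; g ≡ 0 at y ∈ {2}; common: ∅.
  x = 5: f ≡ 0 at y ∈ {4}; g ≡ 0 at y ∈ {0}; common: ∅.
  x = 6: f ≡ 0 at y ∈ {4}; g ≡ 0 at y ∈ ∅; common: ∅.
Collecting: common zeros = ∅, so the count is 0.
Comparison with the Bézout bound: 0 ≤ 2 = deg(f)·deg(g), as expected for curves with no common component (the affine F_7-count falls short of the bound because intersections may lie at infinity, over extension fields, or carry multiplicity).


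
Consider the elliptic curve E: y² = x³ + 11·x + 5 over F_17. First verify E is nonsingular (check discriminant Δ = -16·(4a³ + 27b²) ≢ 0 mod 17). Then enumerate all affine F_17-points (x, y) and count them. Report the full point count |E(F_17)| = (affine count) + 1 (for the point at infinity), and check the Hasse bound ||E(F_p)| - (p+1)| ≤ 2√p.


Affine points = {(1, 0), (2, 1), (2, 16), (5, 7), (5, 10), (6, 7), (6, 10), (7, 0), (9, 0), (13, 4), (13, 13), (14, 8), (14, 9), (15, 3), (15, 14)}; affine count = 15; |E(F_17)| = 16.

Discriminant check: Δ ∝ 4a³ + 27b² = 4·11³ + 27·5² = 4·1331 + 27·25 ≡ 15 (mod 17). Nonzero ⇒ E is nonsingular.
For each x ∈ F_17, compute rhs = x³ + 11·x + 5 mod 17, then count y ∈ F_17 with y² ≡ rhs.
  x = 0: rhs = 5, matching y values: none (0 points).
  x = 1: rhs = 0, matching y values: 0 (1 points).
  x = 2: rhs = 1, matching y values: 1, 16 (2 points).
  x = 3: rhs = 14, matching y values: none (0 points).
  x = 4: rhs = 11, matching y values: none (0 points).
  x = 5: rhs = 15, matching y values: 7, 10 (2 points).
  x = 6: rhs = 15, matching y values: 7, 10 (2 points).
  x = 7: rhs = 0, matching y values: 0 (1 points).
  x = 8: rhs = 10, matching y values: none (0 points).
  x = 9: rhs = 0, matching y values: 0 (1 points).
  x = 10: rhs = 10, matching y values: none (0 points).
  x = 11: rhs = 12, matching y values: none (0 points).
  x = 12: rhs = 12, matching y values: none (0 points).
  x = 13: rhs = 16, matching y values: 4, 13 (2 points).
  x = 14: rhs = 13, matching y values: 8, 9 (2 points).
  x = 15: rhs = 9, matching y values: 3, 14 (2 points).
  x = 16: rhs = 10, matching y values: none (0 points).
Total affine count: 15.
Full point count |E(F_17)| = 15 + 1 = 16.
Hasse bound: |16 − (17+1)| = |-2| = 2 ≤ 2√17 ≈ 8.2462 ✓.


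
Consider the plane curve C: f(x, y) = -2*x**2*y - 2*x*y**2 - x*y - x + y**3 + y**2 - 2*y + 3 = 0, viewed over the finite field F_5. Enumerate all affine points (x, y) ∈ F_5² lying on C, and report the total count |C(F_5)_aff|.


Affine F_5-points: {(0, 4), (1, 3), (1, 4), (2, 3), (3, 0), (4, 1)}; count = 6.

For each of the 25 pairs (x, y) ∈ F_5², evaluate f(x, y) mod 5. Record the zeros.
  x = 0: [0↦3, 1↦3, 2↦1, 3↦3, 4↦0]  zeros at y ∈ {4}
  x = 1: [0↦2, 1↦2, 2↦1, 3↦0, 4↦0]  zeros at y ∈ {3, 4}
  x = 2: [0↦1, 1↦2, 2↦3, 3↦0, 4↦4]  zeros at y ∈ {3}
  x = 3: [0↦0, 1↦3, 2↦2, 3↦3, 4↦2]  zeros at y ∈ {0}
  x = 4: [0↦4, 1↦0, 2↦3, 3↦4, 4↦4]  zeros at y ∈ {1}
Collecting zeros: affine points = {(0, 4), (1, 3), (1, 4), (2, 3), (3, 0), (4, 1)}.
Total count |C(F_5)_aff| = 6.


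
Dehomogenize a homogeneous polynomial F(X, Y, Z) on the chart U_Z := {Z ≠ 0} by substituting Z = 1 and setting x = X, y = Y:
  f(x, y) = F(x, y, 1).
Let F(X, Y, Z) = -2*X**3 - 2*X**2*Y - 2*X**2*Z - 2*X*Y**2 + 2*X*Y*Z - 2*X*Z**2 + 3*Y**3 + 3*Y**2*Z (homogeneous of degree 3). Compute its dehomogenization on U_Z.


f(x, y) = -2*x**3 - 2*x**2*y - 2*x**2 - 2*x*y**2 + 2*x*y - 2*x + 3*y**3 + 3*y**2

On U_Z we set Z = 1. Each monomial c·X^i·Y^j·Z^k in F becomes c·x^i·y^j·1^k = c·x^i·y^j.
Substituting Z = 1: F(X, Y, 1) = -2*x**3 - 2*x**2*y - 2*x**2 - 2*x*y**2 + 2*x*y - 2*x + 3*y**3 + 3*y**2.
Note: deg(f) ≤ deg(F) = 3; strict inequality happens when F is divisible by Z (lost terms).


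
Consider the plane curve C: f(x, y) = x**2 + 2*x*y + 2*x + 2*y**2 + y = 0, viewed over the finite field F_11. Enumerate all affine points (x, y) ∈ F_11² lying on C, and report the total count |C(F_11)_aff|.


Affine F_11-points: {(0, 0), (0, 5), (2, 6), (2, 8), (6, 4), (6, 6), (8, 1), (8, 7), (9, 0), (9, 7), (10, 1), (10, 5)}; count = 12.

For each of the 121 pairs (x, y) ∈ F_11², evaluate f(x, y) mod 11. Record the zeros.
  x = 0: [0↦0, 1↦3, 2↦10, 3↦10, 4↦3, 5↦0, 6↦1, 7↦6, 8↦4, 9↦6, 10↦1]  zeros at y ∈ {0, 5}
  x = 1: [0↦3, 1↦8, 2↦6, 3↦8, 4↦3, 5↦2, 6↦5, 7↦1, 8↦1, 9↦5, 10↦2]  zeros at y ∈ ∅
  x = 2: [0↦8, 1↦4, 2↦4, 3↦8, 4↦5, 5↦6, 6↦0, 7↦9, 8↦0, 9↦6, 10↦5]  zeros at y ∈ {6, 8}
  x = 3: [0↦4, 1↦2, 2↦4, 3↦10, 4↦9, 5↦1, 6↦8, 7↦8, 8↦1, 9↦9, 10↦10]  zeros at y ∈ ∅
  x = 4: [0↦2, 1↦2, 2↦6, 3↦3, 4↦4, 5↦9, 6↦7, 7↦9, 8↦4, 9↦3, 10↦6]  zeros at y ∈ ∅
  x = 5: [0↦2, 1↦4, 2↦10, 3↦9, 4↦1, 5↦8, 6↦8, 7↦1, 8↦9, 9↦10, 10↦4]  zeros at y ∈ ∅
  x = 6: [0↦4, 1↦8, 2↦5, 3↦6, 4↦0, 5↦9, 6↦0, 7↦6, 8↦5, 9↦8, 10↦4]  zeros at y ∈ {4, 6}
  x = 7: [0↦8, 1↦3, 2↦2, 3↦5, 4↦1, 5↦1, 6↦5, 7↦2, 8↦3, 9↦8, 10↦6]  zeros at y ∈ ∅
  x = 8: [0↦3, 1↦0, 2↦1, 3↦6, 4↦4, 5↦6, 6↦1, 7↦0, 8↦3, 9↦10, 10↦10]  zeros at y ∈ {1, 7}
  x = 9: [0↦0, 1↦10, 2↦2, 3↦9, 4↦9, 5↦2, 6↦10, 7↦0, 8↦5, 9↦3, 10↦5]  zeros at y ∈ {0, 7}
  x = 10: [0↦10, 1↦0, 2↦5, 3↦3, 4↦5, 5↦0, 6↦10, 7↦2, 8↦9, 9↦9, 10↦2]  zeros at y ∈ {1, 5}
Collecting zeros: affine points = {(0, 0), (0, 5), (2, 6), (2, 8), (6, 4), (6, 6), (8, 1), (8, 7), (9, 0), (9, 7), (10, 1), (10, 5)}.
Total count |C(F_11)_aff| = 12.


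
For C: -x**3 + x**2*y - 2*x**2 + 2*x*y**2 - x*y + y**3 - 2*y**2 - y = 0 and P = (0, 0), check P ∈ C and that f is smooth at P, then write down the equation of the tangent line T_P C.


Tangent line at P: -y = 0.

Step 1: f(0, 0) = 0, so P lies on C.
Step 2: partial derivatives
  f_x(x, y) = -3*x**2 + 2*x*y - 4*x + 2*y**2 - y, f_y(x, y) = x**2 + 4*x*y - x + 3*y**2 - 4*y - 1.
  f_x(P) = 0, f_y(P) = -1 (gradient nonzero, so P is smooth).
Step 3: tangent line at P: 0·(x − 0) + -1·(y − 0) = 0.
Expanding: -y = 0.


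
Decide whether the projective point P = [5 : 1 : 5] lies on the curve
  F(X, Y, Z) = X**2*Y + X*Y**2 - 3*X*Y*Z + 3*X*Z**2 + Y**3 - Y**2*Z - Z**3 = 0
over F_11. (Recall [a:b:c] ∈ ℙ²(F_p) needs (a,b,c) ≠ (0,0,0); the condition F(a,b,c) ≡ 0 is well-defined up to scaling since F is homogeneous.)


F(5,1,5) ≡ 3 (mod 11); P is NOT on the curve.

Evaluate F(5, 1, 5) term-by-term (mod 11).
  X**2*Y ↦ 1·25·1·1 = 25
  X*Y**2 ↦ 1·5·1·1 = 5
  -3*X*Y*Z ↦ -3·5·1·5 = -75
  3*X*Z**2 ↦ 3·5·1·25 = 375
  Y**3 ↦ 1·1·1·1 = 1
  -Y**2*Z ↦ -1·1·1·5 = -5
  -Z**3 ↦ -1·1·1·125 = -125
Sum: F(5, 1, 5) = (25) + (5) + (-75) + (375) + (1) + (-5) + (-125) = 201.
Reducing mod 11: 201 ≡ 3 (mod 11).
Since F(a, b, c) ≡ 3 ≠ 0 (mod 11), P does NOT lie on the curve.


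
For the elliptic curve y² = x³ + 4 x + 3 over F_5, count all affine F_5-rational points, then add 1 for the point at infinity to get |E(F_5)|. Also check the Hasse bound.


Affine points = {(2, 2), (2, 3)}; affine count = 2; |E(F_5)| = 3.

Discriminant check: Δ ∝ 4a³ + 27b² = 4·4³ + 27·3² = 4·64 + 27·9 ≡ 4 (mod 5). Nonzero ⇒ E is nonsingular.
For each x ∈ F_5, compute rhs = x³ + 4·x + 3 mod 5, then count y ∈ F_5 with y² ≡ rhs.
  x = 0: rhs = 3, matching y values: none (0 points).
  x = 1: rhs = 3, matching y values: none (0 points).
  x = 2: rhs = 4, matching y values: 2, 3 (2 points).
  x = 3: rhs = 2, matching y values: none (0 points).
  x = 4: rhs = 3, matching y values: none (0 points).
Total affine count: 2.
Full point count |E(F_5)| = 2 + 1 = 3.
Hasse bound: |3 − (5+1)| = |-3| = 3 ≤ 2√5 ≈ 4.4721 ✓.


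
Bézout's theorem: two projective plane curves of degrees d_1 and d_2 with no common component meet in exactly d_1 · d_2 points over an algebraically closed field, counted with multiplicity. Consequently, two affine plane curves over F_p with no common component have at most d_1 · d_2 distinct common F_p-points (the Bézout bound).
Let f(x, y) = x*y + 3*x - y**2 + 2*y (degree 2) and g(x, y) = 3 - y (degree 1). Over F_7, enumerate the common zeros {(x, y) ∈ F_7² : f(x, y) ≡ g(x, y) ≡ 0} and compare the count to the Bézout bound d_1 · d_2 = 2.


Common zeros: {(4, 3)}; count = 1; Bézout bound = 2.

deg(f) = 2, deg(g) = 1, so Bézout bound = 2.
Scan x ∈ F_7. For each x, list the y ∈ F_7 with f(x, y) ≡ 0 and those with g(x, y) ≡ 0 (mod 7); the common zeros in that column are the intersection.
  x = 0: f ≡ 0 at y ∈ {0, 2}; g ≡ 0 at y ∈ {3}; common: ∅.
  x = 1: f ≡ 0 at y ∈ {5}; g ≡ 0 at y ∈ {3}; common: ∅.
  x = 2: f ≡ 0 at y ∈ ∅; g ≡ 0 at y ∈ {3}; common: ∅.
  x = 3: f ≡ 0 at y ∈ ∅; g ≡ 0 at y ∈ {3}; common: ∅.
  x = 4: f ≡ 0 at y ∈ {3}; g ≡ 0 at y ∈ {3}; common: {3}.
  x = 5: f ≡ 0 at y ∈ {1, 6}; g ≡ 0 at y ∈ {3}; common: ∅.
  x = 6: f ≡ 0 at y ∈ ∅; g ≡ 0 at y ∈ {3}; common: ∅.
Collecting: common zeros = {(4, 3)}, so the count is 1.
Comparison with the Bézout bound: 1 ≤ 2 = deg(f)·deg(g), as expected for curves with no common component (the affine F_7-count falls short of the bound because intersections may lie at infinity, over extension fields, or carry multiplicity).


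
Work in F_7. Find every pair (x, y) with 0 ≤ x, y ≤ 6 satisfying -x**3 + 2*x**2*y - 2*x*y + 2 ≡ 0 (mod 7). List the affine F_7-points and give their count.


Affine F_7-points: {(2, 5), (3, 5), (4, 2), (5, 5), (6, 1)}; count = 5.

For each of the 49 pairs (x, y) ∈ F_7², evaluate f(x, y) mod 7. Record the zeros.
  x = 0: [0↦2, 1↦2, 2↦2, 3↦2, 4↦2, 5↦2, 6↦2]  zeros at y ∈ ∅
  x = 1: [0↦1, 1↦1, 2↦1, 3↦1, 4↦1, 5↦1, 6↦1]  zeros at y ∈ ∅
  x = 2: [0↦1, 1↦5, 2↦2, 3↦6, 4↦3, 5↦0, 6↦4]  zeros at y ∈ {5}
  x = 3: [0↦3, 1↦1, 2↦6, 3↦4, 4↦2, 5↦0, 6↦5]  zeros at y ∈ {5}
  x = 4: [0↦1, 1↦4, 2↦0, 3↦3, 4↦6, 5↦2, 6↦5]  zeros at y ∈ {2}
  x = 5: [0↦3, 1↦1, 2↦6, 3↦4, 4↦2, 5↦0, 6↦5]  zeros at y ∈ {5}
  x = 6: [0↦3, 1↦0, 2↦4, 3↦1, 4↦5, 5↦2, 6↦6]  zeros at y ∈ {1}
Collecting zeros: affine points = {(2, 5), (3, 5), (4, 2), (5, 5), (6, 1)}.
Total count |C(F_7)_aff| = 5.


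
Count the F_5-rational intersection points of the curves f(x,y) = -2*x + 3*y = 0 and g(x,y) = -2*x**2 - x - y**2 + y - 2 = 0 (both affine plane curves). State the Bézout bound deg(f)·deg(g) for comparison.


Common zeros: {(3, 2)}; count = 1; Bézout bound = 2.

deg(f) = 1, deg(g) = 2, so Bézout bound = 2.
Scan x ∈ F_5. For each x, list the y ∈ F_5 with f(x, y) ≡ 0 and those with g(x, y) ≡ 0 (mod 5); the common zeros in that column are the intersection.
  x = 0: f ≡ 0 at y ∈ {0}; g ≡ 0 at y ∈ ∅; common: ∅.
  x = 1: f ≡ 0 at y ∈ {4}; g ≡ 0 at y ∈ {0, 1}; common: ∅.
  x = 2: f ≡ 0 at y ∈ {3}; g ≡ 0 at y ∈ ∅; common: ∅.
  x = 3: f ≡ 0 at y ∈ {2}; g ≡ 0 at y ∈ {2, 4}; common: {2}.
  x = 4: f ≡ 0 at y ∈ {1}; g ≡ 0 at y ∈ {2, 4}; common: ∅.
Collecting: common zeros = {(3, 2)}, so the count is 1.
Comparison with the Bézout bound: 1 ≤ 2 = deg(f)·deg(g), as expected for curves with no common component (the affine F_5-count falls short of the bound because intersections may lie at infinity, over extension fields, or carry multiplicity).


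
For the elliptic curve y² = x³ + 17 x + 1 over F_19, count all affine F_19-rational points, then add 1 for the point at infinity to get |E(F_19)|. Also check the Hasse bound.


Affine points = {(0, 1), (0, 18), (1, 0), (2, 9), (2, 10), (4, 0), (7, 8), (7, 11), (9, 3), (9, 16), (13, 5), (13, 14), (14, 0), (17, 4), (17, 15)}; affine count = 15; |E(F_19)| = 16.

Discriminant check: Δ ∝ 4a³ + 27b² = 4·17³ + 27·1² = 4·4913 + 27·1 ≡ 14 (mod 19). Nonzero ⇒ E is nonsingular.
For each x ∈ F_19, compute rhs = x³ + 17·x + 1 mod 19, then count y ∈ F_19 with y² ≡ rhs.
  x = 0: rhs = 1, matching y values: 1, 18 (2 points).
  x = 1: rhs = 0, matching y values: 0 (1 points).
  x = 2: rhs = 5, matching y values: 9, 10 (2 points).
  x = 3: rhs = 3, matching y values: none (0 points).
  x = 4: rhs = 0, matching y values: 0 (1 points).
  x = 5: rhs = 2, matching y values: none (0 points).
  x = 6: rhs = 15, matching y values: none (0 points).
  x = 7: rhs = 7, matching y values: 8, 11 (2 points).
  x = 8: rhs = 3, matching y values: none (0 points).
  x = 9: rhs = 9, matching y values: 3, 16 (2 points).
  x = 10: rhs = 12, matching y values: none (0 points).
  x = 11: rhs = 18, matching y values: none (0 points).
  x = 12: rhs = 14, matching y values: none (0 points).
  x = 13: rhs = 6, matching y values: 5, 14 (2 points).
  x = 14: rhs = 0, matching y values: 0 (1 points).
  x = 15: rhs = 2, matching y values: none (0 points).
  x = 16: rhs = 18, matching y values: none (0 points).
  x = 17: rhs = 16, matching y values: 4, 15 (2 points).
  x = 18: rhs = 2, matching y values: none (0 points).
Total affine count: 15.
Full point count |E(F_19)| = 15 + 1 = 16.
Hasse bound: |16 − (19+1)| = |-4| = 4 ≤ 2√19 ≈ 8.7178 ✓.
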